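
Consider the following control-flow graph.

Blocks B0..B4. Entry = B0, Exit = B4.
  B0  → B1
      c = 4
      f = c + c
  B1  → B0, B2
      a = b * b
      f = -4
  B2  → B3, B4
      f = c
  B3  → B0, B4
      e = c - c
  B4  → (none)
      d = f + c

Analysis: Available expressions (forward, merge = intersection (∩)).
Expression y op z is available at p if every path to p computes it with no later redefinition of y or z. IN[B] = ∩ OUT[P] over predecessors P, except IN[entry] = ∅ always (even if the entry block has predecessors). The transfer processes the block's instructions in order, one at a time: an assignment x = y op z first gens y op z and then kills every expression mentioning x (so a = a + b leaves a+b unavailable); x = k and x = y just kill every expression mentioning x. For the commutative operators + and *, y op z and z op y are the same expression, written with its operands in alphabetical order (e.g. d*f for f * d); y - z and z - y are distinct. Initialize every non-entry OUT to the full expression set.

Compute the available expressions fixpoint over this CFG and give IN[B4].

Answer: {b*b, c+c}

Working:
Fixpoint table:
  B0:   IN={}   OUT={c+c}
  B1:   IN={c+c}   OUT={b*b, c+c}
  B2:   IN={b*b, c+c}   OUT={b*b, c+c}
  B3:   IN={b*b, c+c}   OUT={b*b, c+c, c-c}
  B4:   IN={b*b, c+c}   OUT={b*b, c+c, c+f}

Merge at B4: IN[B4] = OUT[B2] ∩ OUT[B3] = {b*b, c+c}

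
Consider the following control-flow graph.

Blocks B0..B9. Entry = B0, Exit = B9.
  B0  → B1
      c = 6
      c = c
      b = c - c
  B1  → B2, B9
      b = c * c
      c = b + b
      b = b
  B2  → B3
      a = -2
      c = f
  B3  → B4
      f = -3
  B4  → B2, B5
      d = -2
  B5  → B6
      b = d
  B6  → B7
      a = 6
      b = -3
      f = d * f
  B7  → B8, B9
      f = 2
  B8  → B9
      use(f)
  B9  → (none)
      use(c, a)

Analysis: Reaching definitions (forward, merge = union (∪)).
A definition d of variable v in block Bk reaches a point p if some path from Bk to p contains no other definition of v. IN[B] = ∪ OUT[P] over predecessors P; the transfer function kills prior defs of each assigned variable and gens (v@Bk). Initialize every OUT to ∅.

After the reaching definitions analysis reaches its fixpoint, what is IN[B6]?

Per-block solution:
  B0: | IN={} | OUT={b@B0, c@B0}
  B1: | IN={b@B0, c@B0} | OUT={b@B1, c@B1}
  B2: | IN={a@B2, b@B1, c@B1, c@B2, d@B4, f@B3} | OUT={a@B2, b@B1, c@B2, d@B4, f@B3}
  B3: | IN={a@B2, b@B1, c@B2, d@B4, f@B3} | OUT={a@B2, b@B1, c@B2, d@B4, f@B3}
  B4: | IN={a@B2, b@B1, c@B2, d@B4, f@B3} | OUT={a@B2, b@B1, c@B2, d@B4, f@B3}
  B5: | IN={a@B2, b@B1, c@B2, d@B4, f@B3} | OUT={a@B2, b@B5, c@B2, d@B4, f@B3}
  B6: | IN={a@B2, b@B5, c@B2, d@B4, f@B3} | OUT={a@B6, b@B6, c@B2, d@B4, f@B6}
  B7: | IN={a@B6, b@B6, c@B2, d@B4, f@B6} | OUT={a@B6, b@B6, c@B2, d@B4, f@B7}
  B8: | IN={a@B6, b@B6, c@B2, d@B4, f@B7} | OUT={a@B6, b@B6, c@B2, d@B4, f@B7}
  B9: | IN={a@B6, b@B1, b@B6, c@B1, c@B2, d@B4, f@B7} | OUT={a@B6, b@B1, b@B6, c@B1, c@B2, d@B4, f@B7}

Merge at B6: IN[B6] = OUT[B5] = {a@B2, b@B5, c@B2, d@B4, f@B3}

Answer: {a@B2, b@B5, c@B2, d@B4, f@B3}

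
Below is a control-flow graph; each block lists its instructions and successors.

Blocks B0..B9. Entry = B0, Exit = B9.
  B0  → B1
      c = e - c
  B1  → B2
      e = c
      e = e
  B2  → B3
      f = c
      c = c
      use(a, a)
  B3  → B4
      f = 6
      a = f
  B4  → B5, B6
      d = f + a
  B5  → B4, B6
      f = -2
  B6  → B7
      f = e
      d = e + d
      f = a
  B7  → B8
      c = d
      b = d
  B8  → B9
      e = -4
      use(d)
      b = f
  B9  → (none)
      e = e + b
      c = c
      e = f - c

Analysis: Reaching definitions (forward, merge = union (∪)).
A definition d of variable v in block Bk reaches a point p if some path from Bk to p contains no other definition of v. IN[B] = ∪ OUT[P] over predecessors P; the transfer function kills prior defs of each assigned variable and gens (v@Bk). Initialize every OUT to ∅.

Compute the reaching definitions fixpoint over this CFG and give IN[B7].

Answer: {a@B3, c@B2, d@B6, e@B1, f@B6}

Trace:
Fixpoint table:
  B0:   IN={}   OUT={c@B0}
  B1:   IN={c@B0}   OUT={c@B0, e@B1}
  B2:   IN={c@B0, e@B1}   OUT={c@B2, e@B1, f@B2}
  B3:   IN={c@B2, e@B1, f@B2}   OUT={a@B3, c@B2, e@B1, f@B3}
  B4:   IN={a@B3, c@B2, d@B4, e@B1, f@B3, f@B5}   OUT={a@B3, c@B2, d@B4, e@B1, f@B3, f@B5}
  B5:   IN={a@B3, c@B2, d@B4, e@B1, f@B3, f@B5}   OUT={a@B3, c@B2, d@B4, e@B1, f@B5}
  B6:   IN={a@B3, c@B2, d@B4, e@B1, f@B3, f@B5}   OUT={a@B3, c@B2, d@B6, e@B1, f@B6}
  B7:   IN={a@B3, c@B2, d@B6, e@B1, f@B6}   OUT={a@B3, b@B7, c@B7, d@B6, e@B1, f@B6}
  B8:   IN={a@B3, b@B7, c@B7, d@B6, e@B1, f@B6}   OUT={a@B3, b@B8, c@B7, d@B6, e@B8, f@B6}
  B9:   IN={a@B3, b@B8, c@B7, d@B6, e@B8, f@B6}   OUT={a@B3, b@B8, c@B9, d@B6, e@B9, f@B6}

Merge at B7: IN[B7] = OUT[B6] = {a@B3, c@B2, d@B6, e@B1, f@B6}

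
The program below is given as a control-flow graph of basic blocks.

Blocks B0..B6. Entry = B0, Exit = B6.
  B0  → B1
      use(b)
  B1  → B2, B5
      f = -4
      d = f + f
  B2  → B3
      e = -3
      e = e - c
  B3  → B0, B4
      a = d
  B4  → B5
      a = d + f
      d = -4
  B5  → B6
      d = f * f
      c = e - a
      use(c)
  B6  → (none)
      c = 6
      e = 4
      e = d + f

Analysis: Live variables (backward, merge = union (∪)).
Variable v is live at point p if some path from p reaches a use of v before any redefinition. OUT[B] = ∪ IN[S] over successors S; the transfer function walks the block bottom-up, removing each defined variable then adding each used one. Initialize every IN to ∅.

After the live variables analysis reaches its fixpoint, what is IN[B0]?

Answer: {a, b, c, e}

Working:
Per-block solution:
  B0: | IN={a, b, c, e} | OUT={a, b, c, e}
  B1: | IN={a, b, c, e} | OUT={a, b, c, d, e, f}
  B2: | IN={b, c, d, f} | OUT={b, c, d, e, f}
  B3: | IN={b, c, d, e, f} | OUT={a, b, c, d, e, f}
  B4: | IN={d, e, f} | OUT={a, e, f}
  B5: | IN={a, e, f} | OUT={d, f}
  B6: | IN={d, f} | OUT={}

Merge at B0: OUT[B0] = IN[B1] = {a, b, c, e}
Applying B0's transfer function to that OUT value gives IN[B0] (row B0 above).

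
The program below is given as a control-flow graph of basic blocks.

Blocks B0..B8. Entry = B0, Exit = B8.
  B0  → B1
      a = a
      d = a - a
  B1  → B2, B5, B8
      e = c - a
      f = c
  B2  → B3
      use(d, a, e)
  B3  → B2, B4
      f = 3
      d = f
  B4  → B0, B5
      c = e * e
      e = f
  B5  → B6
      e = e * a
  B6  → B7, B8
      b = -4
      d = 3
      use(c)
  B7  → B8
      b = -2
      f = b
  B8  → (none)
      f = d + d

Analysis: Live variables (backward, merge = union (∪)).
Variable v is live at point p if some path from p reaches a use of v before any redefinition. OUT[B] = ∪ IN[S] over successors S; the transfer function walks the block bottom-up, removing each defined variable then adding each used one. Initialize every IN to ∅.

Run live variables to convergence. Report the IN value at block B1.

Per-block solution:
  B0:  IN={a, c}  OUT={a, c, d}
  B1:  IN={a, c, d}  OUT={a, c, d, e}
  B2:  IN={a, d, e}  OUT={a, e}
  B3:  IN={a, e}  OUT={a, d, e, f}
  B4:  IN={a, e, f}  OUT={a, c, e}
  B5:  IN={a, c, e}  OUT={c}
  B6:  IN={c}  OUT={d}
  B7:  IN={d}  OUT={d}
  B8:  IN={d}  OUT={}

Merge at B1: OUT[B1] = IN[B2] ⊔ IN[B5] ⊔ IN[B8] = {a, c, d, e}
Applying B1's transfer function to that OUT value gives IN[B1] (row B1 above).

Answer: {a, c, d}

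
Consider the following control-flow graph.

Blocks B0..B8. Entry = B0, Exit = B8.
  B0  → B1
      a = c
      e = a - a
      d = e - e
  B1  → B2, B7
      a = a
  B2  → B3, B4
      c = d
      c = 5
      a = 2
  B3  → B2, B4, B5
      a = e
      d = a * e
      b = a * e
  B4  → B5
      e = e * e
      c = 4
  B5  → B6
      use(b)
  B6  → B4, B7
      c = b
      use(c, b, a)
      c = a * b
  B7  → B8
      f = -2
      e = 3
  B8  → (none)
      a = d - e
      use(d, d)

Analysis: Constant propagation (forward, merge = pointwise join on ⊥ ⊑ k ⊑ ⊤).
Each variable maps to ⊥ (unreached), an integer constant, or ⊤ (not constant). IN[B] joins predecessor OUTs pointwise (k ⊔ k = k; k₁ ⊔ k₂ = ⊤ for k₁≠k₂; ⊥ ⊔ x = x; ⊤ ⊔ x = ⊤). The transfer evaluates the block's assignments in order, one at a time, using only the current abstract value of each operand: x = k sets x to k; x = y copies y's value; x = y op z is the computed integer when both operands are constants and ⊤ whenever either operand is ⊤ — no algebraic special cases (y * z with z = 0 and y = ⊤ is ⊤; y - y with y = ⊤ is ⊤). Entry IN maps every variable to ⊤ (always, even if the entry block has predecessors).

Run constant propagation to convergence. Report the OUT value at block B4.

Per-block solution:
  B0: | IN=(all ⊤) | OUT=(all ⊤)
  B1: | IN=(all ⊤) | OUT=(all ⊤)
  B2: | IN=(all ⊤) | OUT={a:2, c:5; rest ⊤}
  B3: | IN={a:2, c:5; rest ⊤} | OUT={c:5; rest ⊤}
  B4: | IN=(all ⊤) | OUT={c:4; rest ⊤}
  B5: | IN=(all ⊤) | OUT=(all ⊤)
  B6: | IN=(all ⊤) | OUT=(all ⊤)
  B7: | IN=(all ⊤) | OUT={e:3, f:-2; rest ⊤}
  B8: | IN={e:3, f:-2; rest ⊤} | OUT={e:3, f:-2; rest ⊤}

Merge at B4: IN[B4] = OUT[B2] ⊔ OUT[B3] ⊔ OUT[B6] = {a: ⊤, b: ⊤, c: ⊤, d: ⊤, e: ⊤, f: ⊤}
Applying B4's transfer function to that IN value gives OUT[B4] (row B4 above).

Answer: {a: ⊤, b: ⊤, c: 4, d: ⊤, e: ⊤, f: ⊤}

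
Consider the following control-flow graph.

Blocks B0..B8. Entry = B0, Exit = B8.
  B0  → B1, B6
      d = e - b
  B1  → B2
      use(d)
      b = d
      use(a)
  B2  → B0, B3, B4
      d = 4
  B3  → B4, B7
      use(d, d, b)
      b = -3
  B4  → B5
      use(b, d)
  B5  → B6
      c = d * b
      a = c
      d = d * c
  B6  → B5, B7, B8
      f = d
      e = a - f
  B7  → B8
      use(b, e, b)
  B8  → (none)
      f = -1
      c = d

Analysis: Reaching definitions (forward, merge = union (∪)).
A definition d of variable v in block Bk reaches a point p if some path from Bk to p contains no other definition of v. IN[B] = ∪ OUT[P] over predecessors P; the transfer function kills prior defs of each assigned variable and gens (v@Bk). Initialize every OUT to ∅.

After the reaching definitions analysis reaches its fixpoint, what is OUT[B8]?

Per-block solution:
  B0: | IN={b@B1, d@B2} | OUT={b@B1, d@B0}
  B1: | IN={b@B1, d@B0} | OUT={b@B1, d@B0}
  B2: | IN={b@B1, d@B0} | OUT={b@B1, d@B2}
  B3: | IN={b@B1, d@B2} | OUT={b@B3, d@B2}
  B4: | IN={b@B1, b@B3, d@B2} | OUT={b@B1, b@B3, d@B2}
  B5: | IN={a@B5, b@B1, b@B3, c@B5, d@B0, d@B2, d@B5, e@B6, f@B6} | OUT={a@B5, b@B1, b@B3, c@B5, d@B5, e@B6, f@B6}
  B6: | IN={a@B5, b@B1, b@B3, c@B5, d@B0, d@B5, e@B6, f@B6} | OUT={a@B5, b@B1, b@B3, c@B5, d@B0, d@B5, e@B6, f@B6}
  B7: | IN={a@B5, b@B1, b@B3, c@B5, d@B0, d@B2, d@B5, e@B6, f@B6} | OUT={a@B5, b@B1, b@B3, c@B5, d@B0, d@B2, d@B5, e@B6, f@B6}
  B8: | IN={a@B5, b@B1, b@B3, c@B5, d@B0, d@B2, d@B5, e@B6, f@B6} | OUT={a@B5, b@B1, b@B3, c@B8, d@B0, d@B2, d@B5, e@B6, f@B8}

Merge at B8: IN[B8] = OUT[B6] ⊔ OUT[B7] = {a@B5, b@B1, b@B3, c@B5, d@B0, d@B2, d@B5, e@B6, f@B6}
Applying B8's transfer function to that IN value gives OUT[B8] (row B8 above).

Answer: {a@B5, b@B1, b@B3, c@B8, d@B0, d@B2, d@B5, e@B6, f@B8}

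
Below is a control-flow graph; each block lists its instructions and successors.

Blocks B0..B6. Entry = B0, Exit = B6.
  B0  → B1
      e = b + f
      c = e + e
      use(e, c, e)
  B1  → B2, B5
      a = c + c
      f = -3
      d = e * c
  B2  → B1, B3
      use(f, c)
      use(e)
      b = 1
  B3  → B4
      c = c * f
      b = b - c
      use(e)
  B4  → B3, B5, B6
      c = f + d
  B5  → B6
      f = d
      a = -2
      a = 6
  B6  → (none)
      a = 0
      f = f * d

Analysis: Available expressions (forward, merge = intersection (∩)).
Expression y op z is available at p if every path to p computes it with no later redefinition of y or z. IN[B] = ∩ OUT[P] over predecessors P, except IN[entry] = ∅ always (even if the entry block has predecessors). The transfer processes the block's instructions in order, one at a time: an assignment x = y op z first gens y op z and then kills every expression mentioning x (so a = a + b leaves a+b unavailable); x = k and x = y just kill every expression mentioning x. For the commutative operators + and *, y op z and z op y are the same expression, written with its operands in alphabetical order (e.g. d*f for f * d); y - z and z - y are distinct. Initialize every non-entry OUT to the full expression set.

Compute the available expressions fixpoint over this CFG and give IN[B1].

Answer: {e+e}

Working:
Fixpoint table:
  B0: | IN={} | OUT={b+f, e+e}
  B1: | IN={e+e} | OUT={c*e, c+c, e+e}
  B2: | IN={c*e, c+c, e+e} | OUT={c*e, c+c, e+e}
  B3: | IN={e+e} | OUT={e+e}
  B4: | IN={e+e} | OUT={d+f, e+e}
  B5: | IN={e+e} | OUT={e+e}
  B6: | IN={e+e} | OUT={e+e}

Merge at B1: IN[B1] = OUT[B0] ∩ OUT[B2] = {e+e}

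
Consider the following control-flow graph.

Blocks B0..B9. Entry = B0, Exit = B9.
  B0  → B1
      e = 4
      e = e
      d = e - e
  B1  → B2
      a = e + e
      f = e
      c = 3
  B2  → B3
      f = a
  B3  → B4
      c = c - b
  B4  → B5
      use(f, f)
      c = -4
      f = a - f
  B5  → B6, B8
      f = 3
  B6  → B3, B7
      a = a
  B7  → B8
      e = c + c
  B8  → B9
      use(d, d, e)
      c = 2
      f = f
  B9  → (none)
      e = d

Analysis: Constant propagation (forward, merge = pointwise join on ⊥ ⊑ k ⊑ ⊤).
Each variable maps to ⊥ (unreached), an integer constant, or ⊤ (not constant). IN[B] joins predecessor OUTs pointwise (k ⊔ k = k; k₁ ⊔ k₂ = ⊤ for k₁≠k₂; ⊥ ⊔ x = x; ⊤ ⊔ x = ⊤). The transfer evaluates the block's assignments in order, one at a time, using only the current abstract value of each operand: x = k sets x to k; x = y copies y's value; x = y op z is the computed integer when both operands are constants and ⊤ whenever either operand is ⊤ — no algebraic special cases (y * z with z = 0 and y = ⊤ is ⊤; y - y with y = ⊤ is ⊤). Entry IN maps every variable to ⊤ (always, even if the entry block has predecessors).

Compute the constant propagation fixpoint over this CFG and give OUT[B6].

Converged values:
  B0:  IN=(all ⊤)  OUT={d:0, e:4; rest ⊤}
  B1:  IN={d:0, e:4; rest ⊤}  OUT={a:8, c:3, d:0, e:4, f:4; rest ⊤}
  B2:  IN={a:8, c:3, d:0, e:4, f:4; rest ⊤}  OUT={a:8, c:3, d:0, e:4, f:8; rest ⊤}
  B3:  IN={a:8, d:0, e:4; rest ⊤}  OUT={a:8, d:0, e:4; rest ⊤}
  B4:  IN={a:8, d:0, e:4; rest ⊤}  OUT={a:8, c:-4, d:0, e:4; rest ⊤}
  B5:  IN={a:8, c:-4, d:0, e:4; rest ⊤}  OUT={a:8, c:-4, d:0, e:4, f:3; rest ⊤}
  B6:  IN={a:8, c:-4, d:0, e:4, f:3; rest ⊤}  OUT={a:8, c:-4, d:0, e:4, f:3; rest ⊤}
  B7:  IN={a:8, c:-4, d:0, e:4, f:3; rest ⊤}  OUT={a:8, c:-4, d:0, e:-8, f:3; rest ⊤}
  B8:  IN={a:8, c:-4, d:0, f:3; rest ⊤}  OUT={a:8, c:2, d:0, f:3; rest ⊤}
  B9:  IN={a:8, c:2, d:0, f:3; rest ⊤}  OUT={a:8, c:2, d:0, e:0, f:3; rest ⊤}

Merge at B6: IN[B6] = OUT[B5] = {a: 8, b: ⊤, c: -4, d: 0, e: 4, f: 3}
Applying B6's transfer function to that IN value gives OUT[B6] (row B6 above).

Answer: {a: 8, b: ⊤, c: -4, d: 0, e: 4, f: 3}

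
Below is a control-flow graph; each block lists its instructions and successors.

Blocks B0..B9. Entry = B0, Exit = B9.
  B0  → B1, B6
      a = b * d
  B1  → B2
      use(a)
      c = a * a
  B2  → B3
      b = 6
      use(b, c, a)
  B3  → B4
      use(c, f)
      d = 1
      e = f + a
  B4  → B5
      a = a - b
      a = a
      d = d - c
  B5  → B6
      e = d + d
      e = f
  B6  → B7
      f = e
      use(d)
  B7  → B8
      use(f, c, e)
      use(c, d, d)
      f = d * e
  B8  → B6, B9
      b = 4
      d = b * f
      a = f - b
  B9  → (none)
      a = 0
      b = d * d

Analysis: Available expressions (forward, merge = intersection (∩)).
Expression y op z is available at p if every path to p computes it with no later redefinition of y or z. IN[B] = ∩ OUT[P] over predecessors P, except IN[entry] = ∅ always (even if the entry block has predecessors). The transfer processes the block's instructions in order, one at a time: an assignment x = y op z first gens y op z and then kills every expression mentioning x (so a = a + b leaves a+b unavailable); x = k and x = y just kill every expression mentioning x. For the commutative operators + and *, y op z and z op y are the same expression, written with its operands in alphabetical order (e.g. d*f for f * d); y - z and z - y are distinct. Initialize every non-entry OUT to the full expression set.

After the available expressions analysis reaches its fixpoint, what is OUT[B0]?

Per-block solution:
  B0:   IN={}   OUT={b*d}
  B1:   IN={b*d}   OUT={a*a, b*d}
  B2:   IN={a*a, b*d}   OUT={a*a}
  B3:   IN={a*a}   OUT={a*a, a+f}
  B4:   IN={a*a, a+f}   OUT={}
  B5:   IN={}   OUT={d+d}
  B6:   IN={}   OUT={}
  B7:   IN={}   OUT={d*e}
  B8:   IN={d*e}   OUT={b*f, f-b}
  B9:   IN={b*f, f-b}   OUT={d*d}

B0 is the boundary node: IN[B0] = {}
Applying B0's transfer function to that IN value gives OUT[B0] (row B0 above).

Answer: {b*d}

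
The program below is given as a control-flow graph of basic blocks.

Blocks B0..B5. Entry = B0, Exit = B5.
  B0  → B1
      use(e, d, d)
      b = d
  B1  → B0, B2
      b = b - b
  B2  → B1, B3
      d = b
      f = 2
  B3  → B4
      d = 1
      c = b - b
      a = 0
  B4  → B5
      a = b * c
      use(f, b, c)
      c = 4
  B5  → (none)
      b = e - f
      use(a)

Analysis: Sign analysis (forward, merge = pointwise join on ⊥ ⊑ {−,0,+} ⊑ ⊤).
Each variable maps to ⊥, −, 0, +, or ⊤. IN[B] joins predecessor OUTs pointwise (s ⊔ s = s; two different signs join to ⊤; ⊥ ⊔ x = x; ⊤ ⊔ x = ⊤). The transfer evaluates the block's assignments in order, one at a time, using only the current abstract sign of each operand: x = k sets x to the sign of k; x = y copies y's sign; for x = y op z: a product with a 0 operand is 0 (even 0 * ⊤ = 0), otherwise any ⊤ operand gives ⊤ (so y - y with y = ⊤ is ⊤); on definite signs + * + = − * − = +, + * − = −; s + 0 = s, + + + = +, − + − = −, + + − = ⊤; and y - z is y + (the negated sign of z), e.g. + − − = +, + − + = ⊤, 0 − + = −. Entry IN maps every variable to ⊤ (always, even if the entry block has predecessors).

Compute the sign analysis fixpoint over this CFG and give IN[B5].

Answer: {a: ⊤, b: ⊤, c: +, d: +, e: ⊤, f: +}

Trace:
Fixpoint table:
  B0:   IN=(all ⊤)   OUT=(all ⊤)
  B1:   IN=(all ⊤)   OUT=(all ⊤)
  B2:   IN=(all ⊤)   OUT={f:+; rest ⊤}
  B3:   IN={f:+; rest ⊤}   OUT={a:0, d:+, f:+; rest ⊤}
  B4:   IN={a:0, d:+, f:+; rest ⊤}   OUT={c:+, d:+, f:+; rest ⊤}
  B5:   IN={c:+, d:+, f:+; rest ⊤}   OUT={c:+, d:+, f:+; rest ⊤}

Merge at B5: IN[B5] = OUT[B4] = {a: ⊤, b: ⊤, c: +, d: +, e: ⊤, f: +}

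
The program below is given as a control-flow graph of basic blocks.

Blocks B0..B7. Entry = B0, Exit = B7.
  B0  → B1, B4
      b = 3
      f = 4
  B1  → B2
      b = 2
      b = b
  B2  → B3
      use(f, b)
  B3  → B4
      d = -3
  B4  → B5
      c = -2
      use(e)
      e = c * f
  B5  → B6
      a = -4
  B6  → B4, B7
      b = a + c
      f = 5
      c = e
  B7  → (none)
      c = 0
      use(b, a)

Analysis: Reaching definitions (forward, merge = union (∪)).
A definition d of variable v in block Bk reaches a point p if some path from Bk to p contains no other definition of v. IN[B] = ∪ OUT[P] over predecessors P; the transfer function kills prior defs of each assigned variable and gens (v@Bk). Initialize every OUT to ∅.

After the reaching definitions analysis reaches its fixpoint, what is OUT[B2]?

Answer: {b@B1, f@B0}

Trace:
Fixpoint table:
  B0:  IN={}  OUT={b@B0, f@B0}
  B1:  IN={b@B0, f@B0}  OUT={b@B1, f@B0}
  B2:  IN={b@B1, f@B0}  OUT={b@B1, f@B0}
  B3:  IN={b@B1, f@B0}  OUT={b@B1, d@B3, f@B0}
  B4:  IN={a@B5, b@B0, b@B1, b@B6, c@B6, d@B3, e@B4, f@B0, f@B6}  OUT={a@B5, b@B0, b@B1, b@B6, c@B4, d@B3, e@B4, f@B0, f@B6}
  B5:  IN={a@B5, b@B0, b@B1, b@B6, c@B4, d@B3, e@B4, f@B0, f@B6}  OUT={a@B5, b@B0, b@B1, b@B6, c@B4, d@B3, e@B4, f@B0, f@B6}
  B6:  IN={a@B5, b@B0, b@B1, b@B6, c@B4, d@B3, e@B4, f@B0, f@B6}  OUT={a@B5, b@B6, c@B6, d@B3, e@B4, f@B6}
  B7:  IN={a@B5, b@B6, c@B6, d@B3, e@B4, f@B6}  OUT={a@B5, b@B6, c@B7, d@B3, e@B4, f@B6}

Merge at B2: IN[B2] = OUT[B1] = {b@B1, f@B0}
Applying B2's transfer function to that IN value gives OUT[B2] (row B2 above).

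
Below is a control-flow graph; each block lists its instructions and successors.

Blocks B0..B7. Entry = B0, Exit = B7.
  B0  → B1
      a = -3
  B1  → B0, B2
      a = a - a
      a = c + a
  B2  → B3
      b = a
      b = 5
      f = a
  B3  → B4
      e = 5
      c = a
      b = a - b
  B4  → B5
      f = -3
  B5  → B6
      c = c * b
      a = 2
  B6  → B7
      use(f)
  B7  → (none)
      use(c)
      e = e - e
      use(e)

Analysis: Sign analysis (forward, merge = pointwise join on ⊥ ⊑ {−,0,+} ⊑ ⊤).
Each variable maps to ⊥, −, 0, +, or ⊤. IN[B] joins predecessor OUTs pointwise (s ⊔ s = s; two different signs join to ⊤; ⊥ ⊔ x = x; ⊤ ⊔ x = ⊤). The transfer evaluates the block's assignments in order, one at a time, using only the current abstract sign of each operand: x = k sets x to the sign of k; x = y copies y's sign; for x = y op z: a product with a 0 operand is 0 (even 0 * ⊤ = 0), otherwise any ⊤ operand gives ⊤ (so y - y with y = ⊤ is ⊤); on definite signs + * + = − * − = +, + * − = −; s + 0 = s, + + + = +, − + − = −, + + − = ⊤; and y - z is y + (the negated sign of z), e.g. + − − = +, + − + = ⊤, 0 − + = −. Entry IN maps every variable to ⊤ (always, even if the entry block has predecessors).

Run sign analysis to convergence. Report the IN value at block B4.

Per-block solution:
  B0:  IN=(all ⊤)  OUT={a:-; rest ⊤}
  B1:  IN={a:-; rest ⊤}  OUT=(all ⊤)
  B2:  IN=(all ⊤)  OUT={b:+; rest ⊤}
  B3:  IN={b:+; rest ⊤}  OUT={e:+; rest ⊤}
  B4:  IN={e:+; rest ⊤}  OUT={e:+, f:-; rest ⊤}
  B5:  IN={e:+, f:-; rest ⊤}  OUT={a:+, e:+, f:-; rest ⊤}
  B6:  IN={a:+, e:+, f:-; rest ⊤}  OUT={a:+, e:+, f:-; rest ⊤}
  B7:  IN={a:+, e:+, f:-; rest ⊤}  OUT={a:+, f:-; rest ⊤}

Merge at B4: IN[B4] = OUT[B3] = {a: ⊤, b: ⊤, c: ⊤, d: ⊤, e: +, f: ⊤}

Answer: {a: ⊤, b: ⊤, c: ⊤, d: ⊤, e: +, f: ⊤}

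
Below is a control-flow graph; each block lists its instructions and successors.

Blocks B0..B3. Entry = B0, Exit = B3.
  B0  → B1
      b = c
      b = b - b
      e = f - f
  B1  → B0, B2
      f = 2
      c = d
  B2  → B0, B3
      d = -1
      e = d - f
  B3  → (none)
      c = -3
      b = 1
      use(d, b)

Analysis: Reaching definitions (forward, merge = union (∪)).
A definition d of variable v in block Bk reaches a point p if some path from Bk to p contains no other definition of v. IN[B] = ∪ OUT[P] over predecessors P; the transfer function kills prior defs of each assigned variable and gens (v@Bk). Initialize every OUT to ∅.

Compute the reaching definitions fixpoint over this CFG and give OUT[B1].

Answer: {b@B0, c@B1, d@B2, e@B0, f@B1}

Trace:
Fixpoint table:
  B0: | IN={b@B0, c@B1, d@B2, e@B0, e@B2, f@B1} | OUT={b@B0, c@B1, d@B2, e@B0, f@B1}
  B1: | IN={b@B0, c@B1, d@B2, e@B0, f@B1} | OUT={b@B0, c@B1, d@B2, e@B0, f@B1}
  B2: | IN={b@B0, c@B1, d@B2, e@B0, f@B1} | OUT={b@B0, c@B1, d@B2, e@B2, f@B1}
  B3: | IN={b@B0, c@B1, d@B2, e@B2, f@B1} | OUT={b@B3, c@B3, d@B2, e@B2, f@B1}

Merge at B1: IN[B1] = OUT[B0] = {b@B0, c@B1, d@B2, e@B0, f@B1}
Applying B1's transfer function to that IN value gives OUT[B1] (row B1 above).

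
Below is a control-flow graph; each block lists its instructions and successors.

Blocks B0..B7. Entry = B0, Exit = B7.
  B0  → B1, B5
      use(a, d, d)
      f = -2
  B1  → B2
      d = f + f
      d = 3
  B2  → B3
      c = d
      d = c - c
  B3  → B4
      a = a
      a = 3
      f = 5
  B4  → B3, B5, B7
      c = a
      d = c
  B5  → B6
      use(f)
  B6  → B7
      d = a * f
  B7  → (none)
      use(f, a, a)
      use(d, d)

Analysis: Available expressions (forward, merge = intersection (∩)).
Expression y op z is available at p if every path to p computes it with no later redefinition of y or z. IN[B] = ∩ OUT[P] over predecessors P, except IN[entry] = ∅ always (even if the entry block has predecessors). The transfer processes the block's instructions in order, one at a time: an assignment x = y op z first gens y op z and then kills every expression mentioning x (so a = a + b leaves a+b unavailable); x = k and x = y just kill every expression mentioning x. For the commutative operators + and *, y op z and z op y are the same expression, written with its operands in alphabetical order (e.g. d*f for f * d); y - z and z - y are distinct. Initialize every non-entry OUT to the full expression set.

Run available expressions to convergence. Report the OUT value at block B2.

Per-block solution:
  B0:  IN={}  OUT={}
  B1:  IN={}  OUT={f+f}
  B2:  IN={f+f}  OUT={c-c, f+f}
  B3:  IN={}  OUT={}
  B4:  IN={}  OUT={}
  B5:  IN={}  OUT={}
  B6:  IN={}  OUT={a*f}
  B7:  IN={}  OUT={}

Merge at B2: IN[B2] = OUT[B1] = {f+f}
Applying B2's transfer function to that IN value gives OUT[B2] (row B2 above).

Answer: {c-c, f+f}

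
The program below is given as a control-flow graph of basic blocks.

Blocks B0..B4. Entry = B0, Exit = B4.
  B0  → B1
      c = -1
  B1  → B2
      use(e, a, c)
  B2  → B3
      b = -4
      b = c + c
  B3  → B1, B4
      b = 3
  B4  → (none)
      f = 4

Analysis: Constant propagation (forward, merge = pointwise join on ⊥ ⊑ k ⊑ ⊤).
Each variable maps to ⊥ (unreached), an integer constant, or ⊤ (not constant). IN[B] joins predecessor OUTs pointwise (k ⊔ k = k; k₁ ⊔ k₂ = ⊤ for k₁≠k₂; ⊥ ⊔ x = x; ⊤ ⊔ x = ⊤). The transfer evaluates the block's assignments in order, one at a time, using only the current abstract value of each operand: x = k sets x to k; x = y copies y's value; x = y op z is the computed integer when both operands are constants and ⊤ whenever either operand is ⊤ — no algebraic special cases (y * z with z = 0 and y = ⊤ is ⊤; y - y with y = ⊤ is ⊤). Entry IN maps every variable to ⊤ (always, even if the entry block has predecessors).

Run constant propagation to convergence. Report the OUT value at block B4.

Answer: {a: ⊤, b: 3, c: -1, d: ⊤, e: ⊤, f: 4}

Derivation:
Per-block solution:
  B0: | IN=(all ⊤) | OUT={c:-1; rest ⊤}
  B1: | IN={c:-1; rest ⊤} | OUT={c:-1; rest ⊤}
  B2: | IN={c:-1; rest ⊤} | OUT={b:-2, c:-1; rest ⊤}
  B3: | IN={b:-2, c:-1; rest ⊤} | OUT={b:3, c:-1; rest ⊤}
  B4: | IN={b:3, c:-1; rest ⊤} | OUT={b:3, c:-1, f:4; rest ⊤}

Merge at B4: IN[B4] = OUT[B3] = {a: ⊤, b: 3, c: -1, d: ⊤, e: ⊤, f: ⊤}
Applying B4's transfer function to that IN value gives OUT[B4] (row B4 above).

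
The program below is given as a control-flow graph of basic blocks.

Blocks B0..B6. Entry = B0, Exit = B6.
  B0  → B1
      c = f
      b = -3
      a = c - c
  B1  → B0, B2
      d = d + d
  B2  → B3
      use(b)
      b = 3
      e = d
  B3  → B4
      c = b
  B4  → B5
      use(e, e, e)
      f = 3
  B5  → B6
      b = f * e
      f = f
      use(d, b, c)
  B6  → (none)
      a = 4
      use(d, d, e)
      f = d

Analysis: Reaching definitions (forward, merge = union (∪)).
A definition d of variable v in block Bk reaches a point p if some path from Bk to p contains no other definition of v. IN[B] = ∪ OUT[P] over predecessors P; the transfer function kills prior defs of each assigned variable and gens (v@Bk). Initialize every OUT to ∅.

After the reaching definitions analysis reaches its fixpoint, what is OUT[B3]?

Answer: {a@B0, b@B2, c@B3, d@B1, e@B2}

Trace:
Per-block solution:
  B0: | IN={a@B0, b@B0, c@B0, d@B1} | OUT={a@B0, b@B0, c@B0, d@B1}
  B1: | IN={a@B0, b@B0, c@B0, d@B1} | OUT={a@B0, b@B0, c@B0, d@B1}
  B2: | IN={a@B0, b@B0, c@B0, d@B1} | OUT={a@B0, b@B2, c@B0, d@B1, e@B2}
  B3: | IN={a@B0, b@B2, c@B0, d@B1, e@B2} | OUT={a@B0, b@B2, c@B3, d@B1, e@B2}
  B4: | IN={a@B0, b@B2, c@B3, d@B1, e@B2} | OUT={a@B0, b@B2, c@B3, d@B1, e@B2, f@B4}
  B5: | IN={a@B0, b@B2, c@B3, d@B1, e@B2, f@B4} | OUT={a@B0, b@B5, c@B3, d@B1, e@B2, f@B5}
  B6: | IN={a@B0, b@B5, c@B3, d@B1, e@B2, f@B5} | OUT={a@B6, b@B5, c@B3, d@B1, e@B2, f@B6}

Merge at B3: IN[B3] = OUT[B2] = {a@B0, b@B2, c@B0, d@B1, e@B2}
Applying B3's transfer function to that IN value gives OUT[B3] (row B3 above).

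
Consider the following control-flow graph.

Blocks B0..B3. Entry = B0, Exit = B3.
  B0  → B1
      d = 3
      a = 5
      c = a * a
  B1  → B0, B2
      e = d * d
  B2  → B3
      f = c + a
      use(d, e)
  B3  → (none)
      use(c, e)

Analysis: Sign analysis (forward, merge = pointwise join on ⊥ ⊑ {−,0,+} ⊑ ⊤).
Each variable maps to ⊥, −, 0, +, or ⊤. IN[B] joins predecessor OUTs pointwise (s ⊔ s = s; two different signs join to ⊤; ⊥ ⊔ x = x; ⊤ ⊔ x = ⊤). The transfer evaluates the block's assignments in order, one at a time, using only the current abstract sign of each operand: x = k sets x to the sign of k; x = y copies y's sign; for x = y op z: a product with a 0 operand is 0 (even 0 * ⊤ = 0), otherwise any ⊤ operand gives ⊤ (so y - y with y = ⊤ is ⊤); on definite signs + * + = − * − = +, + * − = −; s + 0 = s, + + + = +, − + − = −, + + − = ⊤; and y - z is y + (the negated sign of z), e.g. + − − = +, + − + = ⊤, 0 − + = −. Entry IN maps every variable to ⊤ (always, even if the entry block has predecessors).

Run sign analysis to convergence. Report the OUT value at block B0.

Fixpoint table:
  B0: | IN=(all ⊤) | OUT={a:+, c:+, d:+; rest ⊤}
  B1: | IN={a:+, c:+, d:+; rest ⊤} | OUT={a:+, c:+, d:+, e:+; rest ⊤}
  B2: | IN={a:+, c:+, d:+, e:+; rest ⊤} | OUT={a:+, c:+, d:+, e:+, f:+; rest ⊤}
  B3: | IN={a:+, c:+, d:+, e:+, f:+; rest ⊤} | OUT={a:+, c:+, d:+, e:+, f:+; rest ⊤}

Merge at B0 (entry node, so the boundary value (all ⊤) is joined with the incoming edge(s)): IN[B0] = (all ⊤) ⊔ OUT[B1] = {a: ⊤, b: ⊤, c: ⊤, d: ⊤, e: ⊤, f: ⊤}
Applying B0's transfer function to that IN value gives OUT[B0] (row B0 above).

Answer: {a: +, b: ⊤, c: +, d: +, e: ⊤, f: ⊤}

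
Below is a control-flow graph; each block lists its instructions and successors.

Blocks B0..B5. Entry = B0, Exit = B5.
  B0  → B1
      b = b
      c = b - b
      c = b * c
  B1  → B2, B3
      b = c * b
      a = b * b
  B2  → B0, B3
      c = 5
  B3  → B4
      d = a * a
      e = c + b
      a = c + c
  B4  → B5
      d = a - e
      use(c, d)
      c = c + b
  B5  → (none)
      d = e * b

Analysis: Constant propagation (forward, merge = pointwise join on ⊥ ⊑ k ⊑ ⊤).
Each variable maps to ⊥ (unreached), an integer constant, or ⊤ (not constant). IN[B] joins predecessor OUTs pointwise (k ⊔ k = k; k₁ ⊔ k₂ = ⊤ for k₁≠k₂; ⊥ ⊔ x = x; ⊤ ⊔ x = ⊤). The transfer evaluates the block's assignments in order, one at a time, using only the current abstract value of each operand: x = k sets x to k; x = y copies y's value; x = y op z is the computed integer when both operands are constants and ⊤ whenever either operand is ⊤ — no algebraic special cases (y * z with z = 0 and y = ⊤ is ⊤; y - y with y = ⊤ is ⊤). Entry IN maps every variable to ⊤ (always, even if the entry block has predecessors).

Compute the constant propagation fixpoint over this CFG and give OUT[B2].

Converged values:
  B0:   IN=(all ⊤)   OUT=(all ⊤)
  B1:   IN=(all ⊤)   OUT=(all ⊤)
  B2:   IN=(all ⊤)   OUT={c:5; rest ⊤}
  B3:   IN=(all ⊤)   OUT=(all ⊤)
  B4:   IN=(all ⊤)   OUT=(all ⊤)
  B5:   IN=(all ⊤)   OUT=(all ⊤)

Merge at B2: IN[B2] = OUT[B1] = {a: ⊤, b: ⊤, c: ⊤, d: ⊤, e: ⊤, f: ⊤}
Applying B2's transfer function to that IN value gives OUT[B2] (row B2 above).

Answer: {a: ⊤, b: ⊤, c: 5, d: ⊤, e: ⊤, f: ⊤}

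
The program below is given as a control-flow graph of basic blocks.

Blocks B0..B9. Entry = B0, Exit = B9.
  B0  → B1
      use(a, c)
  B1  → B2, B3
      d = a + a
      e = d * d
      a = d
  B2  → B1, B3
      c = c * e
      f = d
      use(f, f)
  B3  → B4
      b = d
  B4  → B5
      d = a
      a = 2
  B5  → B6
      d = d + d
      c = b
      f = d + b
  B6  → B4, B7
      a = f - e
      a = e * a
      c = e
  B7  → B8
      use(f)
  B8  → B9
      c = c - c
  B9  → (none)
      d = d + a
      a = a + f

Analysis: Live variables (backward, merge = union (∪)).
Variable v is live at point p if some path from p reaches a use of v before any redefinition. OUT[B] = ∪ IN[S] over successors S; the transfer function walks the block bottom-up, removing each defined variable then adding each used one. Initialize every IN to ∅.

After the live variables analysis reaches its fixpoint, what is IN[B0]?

Answer: {a, c}

Working:
Converged values:
  B0: | IN={a, c} | OUT={a, c}
  B1: | IN={a, c} | OUT={a, c, d, e}
  B2: | IN={a, c, d, e} | OUT={a, c, d, e}
  B3: | IN={a, d, e} | OUT={a, b, e}
  B4: | IN={a, b, e} | OUT={b, d, e}
  B5: | IN={b, d, e} | OUT={b, d, e, f}
  B6: | IN={b, d, e, f} | OUT={a, b, c, d, e, f}
  B7: | IN={a, c, d, f} | OUT={a, c, d, f}
  B8: | IN={a, c, d, f} | OUT={a, d, f}
  B9: | IN={a, d, f} | OUT={}

Merge at B0: OUT[B0] = IN[B1] = {a, c}
Applying B0's transfer function to that OUT value gives IN[B0] (row B0 above).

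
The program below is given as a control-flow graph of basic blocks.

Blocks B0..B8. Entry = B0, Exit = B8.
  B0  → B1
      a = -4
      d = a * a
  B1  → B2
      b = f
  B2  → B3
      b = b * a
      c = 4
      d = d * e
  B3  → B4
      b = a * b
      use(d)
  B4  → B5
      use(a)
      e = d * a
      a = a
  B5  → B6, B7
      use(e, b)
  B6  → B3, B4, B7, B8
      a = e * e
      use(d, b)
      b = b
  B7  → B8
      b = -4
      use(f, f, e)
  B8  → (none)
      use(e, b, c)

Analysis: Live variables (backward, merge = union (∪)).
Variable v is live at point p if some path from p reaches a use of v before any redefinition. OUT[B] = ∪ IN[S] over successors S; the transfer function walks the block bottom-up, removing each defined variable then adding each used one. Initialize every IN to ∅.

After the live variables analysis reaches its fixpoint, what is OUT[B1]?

Answer: {a, b, d, e, f}

Working:
Converged values:
  B0:   IN={e, f}   OUT={a, d, e, f}
  B1:   IN={a, d, e, f}   OUT={a, b, d, e, f}
  B2:   IN={a, b, d, e, f}   OUT={a, b, c, d, f}
  B3:   IN={a, b, c, d, f}   OUT={a, b, c, d, f}
  B4:   IN={a, b, c, d, f}   OUT={b, c, d, e, f}
  B5:   IN={b, c, d, e, f}   OUT={b, c, d, e, f}
  B6:   IN={b, c, d, e, f}   OUT={a, b, c, d, e, f}
  B7:   IN={c, e, f}   OUT={b, c, e}
  B8:   IN={b, c, e}   OUT={}

Merge at B1: OUT[B1] = IN[B2] = {a, b, d, e, f}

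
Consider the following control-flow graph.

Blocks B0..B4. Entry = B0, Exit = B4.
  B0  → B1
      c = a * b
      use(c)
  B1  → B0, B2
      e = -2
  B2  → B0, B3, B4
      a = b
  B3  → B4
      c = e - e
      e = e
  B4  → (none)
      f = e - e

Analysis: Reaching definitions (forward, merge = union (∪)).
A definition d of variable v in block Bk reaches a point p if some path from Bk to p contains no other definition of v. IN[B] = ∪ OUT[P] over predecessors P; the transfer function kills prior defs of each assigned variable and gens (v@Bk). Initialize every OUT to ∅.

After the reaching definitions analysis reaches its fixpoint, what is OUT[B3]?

Answer: {a@B2, c@B3, e@B3}

Trace:
Fixpoint table:
  B0:  IN={a@B2, c@B0, e@B1}  OUT={a@B2, c@B0, e@B1}
  B1:  IN={a@B2, c@B0, e@B1}  OUT={a@B2, c@B0, e@B1}
  B2:  IN={a@B2, c@B0, e@B1}  OUT={a@B2, c@B0, e@B1}
  B3:  IN={a@B2, c@B0, e@B1}  OUT={a@B2, c@B3, e@B3}
  B4:  IN={a@B2, c@B0, c@B3, e@B1, e@B3}  OUT={a@B2, c@B0, c@B3, e@B1, e@B3, f@B4}

Merge at B3: IN[B3] = OUT[B2] = {a@B2, c@B0, e@B1}
Applying B3's transfer function to that IN value gives OUT[B3] (row B3 above).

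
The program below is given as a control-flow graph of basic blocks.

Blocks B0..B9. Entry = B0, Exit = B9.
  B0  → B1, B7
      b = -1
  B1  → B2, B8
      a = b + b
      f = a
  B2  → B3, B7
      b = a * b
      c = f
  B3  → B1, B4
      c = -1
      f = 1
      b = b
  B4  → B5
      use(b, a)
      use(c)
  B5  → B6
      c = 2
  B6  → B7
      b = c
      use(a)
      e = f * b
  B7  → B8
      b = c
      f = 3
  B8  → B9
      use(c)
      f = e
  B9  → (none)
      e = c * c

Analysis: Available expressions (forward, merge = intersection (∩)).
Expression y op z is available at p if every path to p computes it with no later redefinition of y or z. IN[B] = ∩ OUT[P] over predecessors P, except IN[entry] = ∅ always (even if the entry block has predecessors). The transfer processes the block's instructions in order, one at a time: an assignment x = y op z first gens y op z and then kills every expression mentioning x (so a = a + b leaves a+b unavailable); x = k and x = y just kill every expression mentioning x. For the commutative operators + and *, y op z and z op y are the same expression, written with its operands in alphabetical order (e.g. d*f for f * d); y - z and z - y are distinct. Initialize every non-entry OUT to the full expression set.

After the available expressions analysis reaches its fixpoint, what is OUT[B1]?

Answer: {b+b}

Trace:
Per-block solution:
  B0:  IN={}  OUT={}
  B1:  IN={}  OUT={b+b}
  B2:  IN={b+b}  OUT={}
  B3:  IN={}  OUT={}
  B4:  IN={}  OUT={}
  B5:  IN={}  OUT={}
  B6:  IN={}  OUT={b*f}
  B7:  IN={}  OUT={}
  B8:  IN={}  OUT={}
  B9:  IN={}  OUT={c*c}

Merge at B1: IN[B1] = OUT[B0] ∩ OUT[B3] = {}
Applying B1's transfer function to that IN value gives OUT[B1] (row B1 above).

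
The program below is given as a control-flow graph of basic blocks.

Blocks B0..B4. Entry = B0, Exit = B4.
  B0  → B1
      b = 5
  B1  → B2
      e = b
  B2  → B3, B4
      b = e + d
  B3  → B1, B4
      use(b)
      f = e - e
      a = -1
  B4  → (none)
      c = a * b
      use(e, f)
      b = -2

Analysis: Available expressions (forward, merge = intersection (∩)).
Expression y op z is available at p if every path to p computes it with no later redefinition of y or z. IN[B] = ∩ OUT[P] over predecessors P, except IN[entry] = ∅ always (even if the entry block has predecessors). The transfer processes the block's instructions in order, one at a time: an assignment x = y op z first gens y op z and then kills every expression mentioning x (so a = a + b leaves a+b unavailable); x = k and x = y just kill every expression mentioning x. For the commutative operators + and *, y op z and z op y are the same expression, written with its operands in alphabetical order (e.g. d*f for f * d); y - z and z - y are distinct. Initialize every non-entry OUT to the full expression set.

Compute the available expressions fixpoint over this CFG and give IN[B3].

Answer: {d+e}

Trace:
Per-block solution:
  B0:  IN={}  OUT={}
  B1:  IN={}  OUT={}
  B2:  IN={}  OUT={d+e}
  B3:  IN={d+e}  OUT={d+e, e-e}
  B4:  IN={d+e}  OUT={d+e}

Merge at B3: IN[B3] = OUT[B2] = {d+e}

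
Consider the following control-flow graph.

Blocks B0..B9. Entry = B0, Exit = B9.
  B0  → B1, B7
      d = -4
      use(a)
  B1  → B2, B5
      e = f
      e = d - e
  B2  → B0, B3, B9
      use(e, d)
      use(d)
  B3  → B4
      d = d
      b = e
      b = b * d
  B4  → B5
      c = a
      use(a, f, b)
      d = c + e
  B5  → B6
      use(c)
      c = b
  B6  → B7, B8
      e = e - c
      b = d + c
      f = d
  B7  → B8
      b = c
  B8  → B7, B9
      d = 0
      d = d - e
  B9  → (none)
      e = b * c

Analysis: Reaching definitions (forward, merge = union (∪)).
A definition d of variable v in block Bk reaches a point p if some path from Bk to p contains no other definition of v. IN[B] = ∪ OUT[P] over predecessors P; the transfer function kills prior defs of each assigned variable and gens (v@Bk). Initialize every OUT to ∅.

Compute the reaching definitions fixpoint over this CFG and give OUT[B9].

Answer: {b@B6, b@B7, c@B5, d@B0, d@B8, e@B9, f@B6}

Working:
Fixpoint table:
  B0:  IN={d@B0, e@B1}  OUT={d@B0, e@B1}
  B1:  IN={d@B0, e@B1}  OUT={d@B0, e@B1}
  B2:  IN={d@B0, e@B1}  OUT={d@B0, e@B1}
  B3:  IN={d@B0, e@B1}  OUT={b@B3, d@B3, e@B1}
  B4:  IN={b@B3, d@B3, e@B1}  OUT={b@B3, c@B4, d@B4, e@B1}
  B5:  IN={b@B3, c@B4, d@B0, d@B4, e@B1}  OUT={b@B3, c@B5, d@B0, d@B4, e@B1}
  B6:  IN={b@B3, c@B5, d@B0, d@B4, e@B1}  OUT={b@B6, c@B5, d@B0, d@B4, e@B6, f@B6}
  B7:  IN={b@B6, b@B7, c@B5, d@B0, d@B4, d@B8, e@B1, e@B6, f@B6}  OUT={b@B7, c@B5, d@B0, d@B4, d@B8, e@B1, e@B6, f@B6}
  B8:  IN={b@B6, b@B7, c@B5, d@B0, d@B4, d@B8, e@B1, e@B6, f@B6}  OUT={b@B6, b@B7, c@B5, d@B8, e@B1, e@B6, f@B6}
  B9:  IN={b@B6, b@B7, c@B5, d@B0, d@B8, e@B1, e@B6, f@B6}  OUT={b@B6, b@B7, c@B5, d@B0, d@B8, e@B9, f@B6}

Merge at B9: IN[B9] = OUT[B2] ⊔ OUT[B8] = {b@B6, b@B7, c@B5, d@B0, d@B8, e@B1, e@B6, f@B6}
Applying B9's transfer function to that IN value gives OUT[B9] (row B9 above).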